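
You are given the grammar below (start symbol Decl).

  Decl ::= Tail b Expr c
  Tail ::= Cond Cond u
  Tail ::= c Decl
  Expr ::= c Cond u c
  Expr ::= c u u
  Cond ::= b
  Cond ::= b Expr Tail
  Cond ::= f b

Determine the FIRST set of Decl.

{ b, c, f }

From Decl ::= Tail b Expr c: add FIRST(Tail) = { b, c, f }.
Union: FIRST(Decl) = { b, c, f }.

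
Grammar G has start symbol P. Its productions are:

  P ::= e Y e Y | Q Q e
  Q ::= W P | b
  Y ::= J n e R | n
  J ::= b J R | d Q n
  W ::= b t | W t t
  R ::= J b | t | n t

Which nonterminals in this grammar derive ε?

No nonterminal has an empty production or an RHS whose symbols are all nullable.

{ } (none)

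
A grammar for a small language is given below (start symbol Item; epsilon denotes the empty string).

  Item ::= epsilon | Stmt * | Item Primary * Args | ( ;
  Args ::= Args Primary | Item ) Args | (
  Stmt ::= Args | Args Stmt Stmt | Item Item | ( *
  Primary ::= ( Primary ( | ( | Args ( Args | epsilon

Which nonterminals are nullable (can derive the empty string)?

{ Item, Primary, Stmt }

Directly nullable (have an epsilon-production): Item, Primary.
Stmt ::= Item Item with every symbol nullable, so Stmt is nullable.
No other nonterminal has a production whose RHS symbols are all nullable.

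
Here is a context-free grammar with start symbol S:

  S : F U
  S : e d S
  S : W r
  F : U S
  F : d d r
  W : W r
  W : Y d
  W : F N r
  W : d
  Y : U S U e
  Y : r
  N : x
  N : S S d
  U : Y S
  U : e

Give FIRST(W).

From W : W r: add FIRST(W) = { d, e, r }.
From W : Y d: add FIRST(Y) = { e, r }.
From W : F N r: add FIRST(F) = { d, e, r }.
W : d contributes {d}.
Union: FIRST(W) = { d, e, r }.

{ d, e, r }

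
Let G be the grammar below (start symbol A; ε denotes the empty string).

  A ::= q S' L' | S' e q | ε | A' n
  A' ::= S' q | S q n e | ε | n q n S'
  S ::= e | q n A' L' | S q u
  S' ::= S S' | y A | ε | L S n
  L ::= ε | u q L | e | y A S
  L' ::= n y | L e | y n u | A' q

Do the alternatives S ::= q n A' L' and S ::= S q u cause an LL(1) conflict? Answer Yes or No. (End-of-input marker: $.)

FIRST(q n A' L') = { q } and FIRST(S q u) = { e, q }.
Both contain q, so the two alternatives are not disjoint — LL(1) conflict.

Yes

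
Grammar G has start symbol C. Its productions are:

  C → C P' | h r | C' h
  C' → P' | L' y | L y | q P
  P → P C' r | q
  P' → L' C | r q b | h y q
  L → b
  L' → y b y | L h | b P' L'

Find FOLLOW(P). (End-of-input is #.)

{ b, h, q, r, y }

In C' → q P: P is at the end, add FOLLOW(C') = { h, r }.
In P → P C' r: add FIRST(C' r) = { b, h, q, r, y }.
Union: FOLLOW(P) = { b, h, q, r, y }.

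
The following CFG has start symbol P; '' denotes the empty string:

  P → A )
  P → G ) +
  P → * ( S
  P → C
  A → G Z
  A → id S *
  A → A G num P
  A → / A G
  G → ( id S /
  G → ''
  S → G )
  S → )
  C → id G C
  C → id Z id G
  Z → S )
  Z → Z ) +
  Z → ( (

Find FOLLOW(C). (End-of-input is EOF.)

In P → C: C is at the end, add FOLLOW(P) = { EOF, (, ), num }.
In C → id G C: C is at the end, add FOLLOW(C) = { EOF, (, ), num }.
Union: FOLLOW(C) = { EOF, (, ), num }.

{ EOF, (, ), num }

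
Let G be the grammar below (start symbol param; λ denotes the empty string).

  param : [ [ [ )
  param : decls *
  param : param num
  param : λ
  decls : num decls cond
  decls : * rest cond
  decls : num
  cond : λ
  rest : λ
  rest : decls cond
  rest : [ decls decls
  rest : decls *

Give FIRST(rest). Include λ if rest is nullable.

rest : λ contributes λ.
From rest : decls cond: add FIRST(decls) = { *, num }.
rest : [ decls decls contributes {[}.
From rest : decls *: add FIRST(decls) = { *, num }.
Union: FIRST(rest) = { *, [, num, λ }.

{ *, [, num, λ }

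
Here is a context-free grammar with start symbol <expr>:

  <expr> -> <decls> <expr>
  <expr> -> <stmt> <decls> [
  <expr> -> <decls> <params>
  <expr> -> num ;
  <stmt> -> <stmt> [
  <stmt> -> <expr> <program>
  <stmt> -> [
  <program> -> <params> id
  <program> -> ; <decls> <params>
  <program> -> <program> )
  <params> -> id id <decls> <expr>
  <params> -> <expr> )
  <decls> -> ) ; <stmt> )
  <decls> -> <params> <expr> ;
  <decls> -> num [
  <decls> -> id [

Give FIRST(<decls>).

<decls> -> ) ; <stmt> ) contributes {)}.
From <decls> -> <params> <expr> ;: add FIRST(<params>) = { ), [, id, num }.
<decls> -> num [ contributes {num}.
<decls> -> id [ contributes {id}.
Union: FIRST(<decls>) = { ), [, id, num }.

{ ), [, id, num }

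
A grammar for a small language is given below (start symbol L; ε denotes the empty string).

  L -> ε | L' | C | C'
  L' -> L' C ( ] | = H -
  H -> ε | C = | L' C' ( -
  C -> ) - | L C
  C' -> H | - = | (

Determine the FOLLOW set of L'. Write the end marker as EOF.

{ EOF, (, ), -, = }

In L -> L': L' is at the end, add FOLLOW(L) = { EOF, (, ), -, = }.
In L' -> L' C ( ]: add FIRST(C ( ]) = { (, ), -, = }.
In H -> L' C' ( -: add FIRST(C' ( -) = { (, ), -, = }.
Union: FOLLOW(L') = { EOF, (, ), -, = }.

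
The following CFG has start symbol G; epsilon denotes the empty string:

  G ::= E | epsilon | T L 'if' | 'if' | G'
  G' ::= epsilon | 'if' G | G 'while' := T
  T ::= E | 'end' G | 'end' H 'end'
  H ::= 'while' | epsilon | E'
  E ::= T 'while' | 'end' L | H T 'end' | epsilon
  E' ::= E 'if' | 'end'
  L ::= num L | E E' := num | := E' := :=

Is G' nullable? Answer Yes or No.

Yes

G' has an epsilon-production, so G' ⇒ epsilon.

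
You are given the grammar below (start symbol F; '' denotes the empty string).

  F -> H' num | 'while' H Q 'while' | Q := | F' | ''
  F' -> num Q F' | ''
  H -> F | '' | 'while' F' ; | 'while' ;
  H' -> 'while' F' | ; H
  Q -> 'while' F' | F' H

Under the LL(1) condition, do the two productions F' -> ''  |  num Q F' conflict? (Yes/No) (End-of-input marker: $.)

FIRST('') = { '' } and FIRST(num Q F') = { num }.
The first alternative is nullable and FOLLOW(F') = { $, 'while', :=, ;, num } shares num with FIRST of the second — conflict.

Yes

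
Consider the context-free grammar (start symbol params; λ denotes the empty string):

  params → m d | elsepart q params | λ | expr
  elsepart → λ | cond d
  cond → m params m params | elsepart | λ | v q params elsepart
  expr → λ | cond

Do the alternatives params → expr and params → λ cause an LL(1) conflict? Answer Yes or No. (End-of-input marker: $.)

FIRST(expr) = { d, m, v, λ } and FIRST(λ) = { λ }.
Both alternatives are nullable, violating the LL(1) condition.

Yes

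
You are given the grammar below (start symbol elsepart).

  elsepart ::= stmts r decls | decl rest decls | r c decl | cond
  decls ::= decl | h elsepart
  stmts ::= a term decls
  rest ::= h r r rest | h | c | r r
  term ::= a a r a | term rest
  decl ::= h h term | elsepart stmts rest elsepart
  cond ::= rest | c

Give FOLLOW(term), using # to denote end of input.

{ #, a, c, h, r }

In stmts ::= a term decls: add FIRST(decls) = { a, c, h, r }.
In term ::= term rest: add FIRST(rest) = { c, h, r }.
In decl ::= h h term: term is at the end, add FOLLOW(decl) = { #, a, c, h, r }.
Union: FOLLOW(term) = { #, a, c, h, r }.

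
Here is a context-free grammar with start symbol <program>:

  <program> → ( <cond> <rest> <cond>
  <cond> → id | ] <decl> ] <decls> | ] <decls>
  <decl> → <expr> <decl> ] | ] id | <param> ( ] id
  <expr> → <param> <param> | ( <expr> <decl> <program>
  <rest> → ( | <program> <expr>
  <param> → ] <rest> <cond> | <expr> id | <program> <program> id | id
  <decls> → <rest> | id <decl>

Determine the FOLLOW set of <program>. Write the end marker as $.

{ $, (, ], id }

<program> is the start symbol, so $ ∈ FOLLOW(<program>).
In <expr> → ( <expr> <decl> <program>: <program> is at the end, add FOLLOW(<expr>) = { $, (, ], id }.
In <rest> → <program> <expr>: add FIRST(<expr>) = { (, ], id }.
In <param> → <program> <program> id: add FIRST(<program> id) = { ( }.
In <param> → <program> <program> id: add FIRST(id) = { id }.
Union: FOLLOW(<program>) = { $, (, ], id }.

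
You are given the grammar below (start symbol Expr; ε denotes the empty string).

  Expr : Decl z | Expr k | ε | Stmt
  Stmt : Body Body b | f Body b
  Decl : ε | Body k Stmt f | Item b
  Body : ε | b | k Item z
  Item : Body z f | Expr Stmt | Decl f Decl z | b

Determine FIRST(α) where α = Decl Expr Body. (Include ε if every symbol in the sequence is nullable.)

{ b, f, k, z, ε }

Add FIRST(Decl)\{ε} = { b, f, k, z }; Decl is nullable, continue.
Add FIRST(Expr)\{ε} = { b, f, k, z }; Expr is nullable, continue.
Add FIRST(Body)\{ε} = { b, k }; Body is nullable, continue.
Every symbol is nullable, so include ε.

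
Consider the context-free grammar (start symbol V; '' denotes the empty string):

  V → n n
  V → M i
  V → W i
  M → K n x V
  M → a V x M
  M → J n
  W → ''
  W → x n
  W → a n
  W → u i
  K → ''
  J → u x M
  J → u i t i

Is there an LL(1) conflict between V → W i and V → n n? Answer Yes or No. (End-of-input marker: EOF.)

FIRST(W i) = { a, i, u, x } and FIRST(n n) = { n }.
The FIRST sets are disjoint and neither alternative is nullable — no conflict.

No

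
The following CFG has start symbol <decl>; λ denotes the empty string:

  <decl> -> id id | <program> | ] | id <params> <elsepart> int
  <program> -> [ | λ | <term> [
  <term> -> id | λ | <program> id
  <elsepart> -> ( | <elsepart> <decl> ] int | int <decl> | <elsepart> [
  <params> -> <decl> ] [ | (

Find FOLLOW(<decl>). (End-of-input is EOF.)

<decl> is the start symbol, so EOF ∈ FOLLOW(<decl>).
In <elsepart> -> <elsepart> <decl> ] int: add FIRST(] int) = { ] }.
In <elsepart> -> int <decl>: <decl> is at the end, add FOLLOW(<elsepart>) = { [, ], id, int }.
In <params> -> <decl> ] [: add FIRST(] [) = { ] }.
Union: FOLLOW(<decl>) = { EOF, [, ], id, int }.

{ EOF, [, ], id, int }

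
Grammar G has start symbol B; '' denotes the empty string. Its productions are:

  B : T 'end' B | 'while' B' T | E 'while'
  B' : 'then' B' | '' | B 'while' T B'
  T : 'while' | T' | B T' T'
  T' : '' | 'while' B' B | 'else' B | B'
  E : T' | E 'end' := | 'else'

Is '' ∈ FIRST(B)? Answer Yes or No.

Nullable nonterminals: B', E, T, T'.
No production of B has an RHS whose symbols are all nullable, so B is not nullable.

No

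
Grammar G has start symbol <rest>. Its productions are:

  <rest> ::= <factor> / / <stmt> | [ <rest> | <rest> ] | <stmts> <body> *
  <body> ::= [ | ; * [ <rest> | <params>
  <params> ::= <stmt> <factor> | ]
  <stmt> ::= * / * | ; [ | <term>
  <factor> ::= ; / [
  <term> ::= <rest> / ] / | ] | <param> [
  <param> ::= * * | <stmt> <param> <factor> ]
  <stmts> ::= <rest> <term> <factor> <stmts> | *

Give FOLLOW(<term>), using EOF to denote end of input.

{ EOF, *, /, ;, [, ] }

In <stmt> ::= <term>: <term> is at the end, add FOLLOW(<stmt>) = { EOF, *, /, ;, [, ] }.
In <stmts> ::= <rest> <term> <factor> <stmts>: add FIRST(<factor> <stmts>) = { ; }.
Union: FOLLOW(<term>) = { EOF, *, /, ;, [, ] }.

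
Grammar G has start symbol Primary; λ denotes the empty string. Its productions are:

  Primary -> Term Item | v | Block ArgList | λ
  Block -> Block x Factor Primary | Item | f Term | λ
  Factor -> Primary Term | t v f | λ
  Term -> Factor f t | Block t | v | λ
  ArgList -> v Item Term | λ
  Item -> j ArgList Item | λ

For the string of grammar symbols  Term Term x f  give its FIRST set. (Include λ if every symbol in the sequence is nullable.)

{ f, j, t, v, x }

Add FIRST(Term)\{λ} = { f, j, t, v, x }; Term is nullable, continue.
Add FIRST(Term)\{λ} = { f, j, t, v, x }; Term is nullable, continue.
x is a terminal; add {x} and stop.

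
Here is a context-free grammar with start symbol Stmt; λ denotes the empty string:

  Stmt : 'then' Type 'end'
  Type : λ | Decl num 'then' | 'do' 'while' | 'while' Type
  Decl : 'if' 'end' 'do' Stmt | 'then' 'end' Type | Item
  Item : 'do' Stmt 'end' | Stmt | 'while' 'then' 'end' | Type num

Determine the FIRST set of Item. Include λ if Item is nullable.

Item : 'do' Stmt 'end' contributes {'do'}.
From Item : Stmt: add FIRST(Stmt) = { 'then' }.
Item : 'while' 'then' 'end' contributes {'while'}.
From Item : Type num: Type nullable, take FIRST(Type) ∪ {num} = { 'do', 'if', 'then', 'while', num }.
Union: FIRST(Item) = { 'do', 'if', 'then', 'while', num }.

{ 'do', 'if', 'then', 'while', num }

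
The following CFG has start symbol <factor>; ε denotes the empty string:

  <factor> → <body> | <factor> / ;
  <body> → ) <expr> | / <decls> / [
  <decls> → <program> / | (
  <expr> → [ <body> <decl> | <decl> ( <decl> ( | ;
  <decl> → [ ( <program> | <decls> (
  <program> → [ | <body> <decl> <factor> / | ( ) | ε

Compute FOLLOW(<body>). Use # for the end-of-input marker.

{ #, (, ), /, [ }

In <factor> → <body>: <body> is at the end, add FOLLOW(<factor>) = { #, / }.
In <expr> → [ <body> <decl>: add FIRST(<decl>) = { (, ), /, [ }.
In <program> → <body> <decl> <factor> /: add FIRST(<decl> <factor> /) = { (, ), /, [ }.
Union: FOLLOW(<body>) = { #, (, ), /, [ }.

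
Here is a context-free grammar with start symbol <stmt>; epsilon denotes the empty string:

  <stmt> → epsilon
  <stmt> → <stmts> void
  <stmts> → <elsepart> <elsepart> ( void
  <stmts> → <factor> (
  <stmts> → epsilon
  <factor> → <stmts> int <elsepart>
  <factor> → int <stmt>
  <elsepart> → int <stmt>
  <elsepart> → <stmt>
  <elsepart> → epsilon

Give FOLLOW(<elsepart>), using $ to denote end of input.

In <stmts> → <elsepart> <elsepart> ( void: add FIRST(<elsepart> ( void) = { (, int, void }.
In <stmts> → <elsepart> <elsepart> ( void: add FIRST(( void) = { ( }.
In <factor> → <stmts> int <elsepart>: <elsepart> is at the end, add FOLLOW(<factor>) = { ( }.
Union: FOLLOW(<elsepart>) = { (, int, void }.

{ (, int, void }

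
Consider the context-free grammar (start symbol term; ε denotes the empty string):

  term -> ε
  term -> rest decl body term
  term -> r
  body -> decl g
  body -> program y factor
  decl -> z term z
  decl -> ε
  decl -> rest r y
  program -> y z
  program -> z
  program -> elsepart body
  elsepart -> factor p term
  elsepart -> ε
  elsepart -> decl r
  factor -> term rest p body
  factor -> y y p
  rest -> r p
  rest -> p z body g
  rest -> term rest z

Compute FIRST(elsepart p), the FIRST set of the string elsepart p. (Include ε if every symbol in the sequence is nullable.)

Add FIRST(elsepart)\{ε} = { p, r, y, z }; elsepart is nullable, continue.
p is a terminal; add {p} and stop.

{ p, r, y, z }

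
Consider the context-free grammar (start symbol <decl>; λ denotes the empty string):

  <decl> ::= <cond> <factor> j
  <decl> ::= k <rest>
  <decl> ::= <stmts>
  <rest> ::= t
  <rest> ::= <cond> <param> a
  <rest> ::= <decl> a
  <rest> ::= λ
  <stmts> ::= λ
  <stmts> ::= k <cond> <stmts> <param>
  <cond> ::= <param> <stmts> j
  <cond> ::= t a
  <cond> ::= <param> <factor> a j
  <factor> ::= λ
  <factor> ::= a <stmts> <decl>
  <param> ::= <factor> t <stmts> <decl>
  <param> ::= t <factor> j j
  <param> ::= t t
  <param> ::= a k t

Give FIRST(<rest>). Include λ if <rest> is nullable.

{ a, k, t, λ }

<rest> ::= t contributes {t}.
From <rest> ::= <cond> <param> a: add FIRST(<cond>) = { a, t }.
From <rest> ::= <decl> a: <decl> nullable, take FIRST(<decl>) ∪ {a} = { a, k, t }.
<rest> ::= λ contributes λ.
Union: FIRST(<rest>) = { a, k, t, λ }.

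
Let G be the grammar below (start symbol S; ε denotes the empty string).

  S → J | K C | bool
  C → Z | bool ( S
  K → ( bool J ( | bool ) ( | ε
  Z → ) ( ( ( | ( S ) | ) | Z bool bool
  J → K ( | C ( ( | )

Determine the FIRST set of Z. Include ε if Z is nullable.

Z → ) ( ( ( contributes {)}.
Z → ( S ) contributes {(}.
Z → ) contributes {)}.
From Z → Z bool bool: add FIRST(Z) = { (, ) }.
Union: FIRST(Z) = { (, ) }.

{ (, ) }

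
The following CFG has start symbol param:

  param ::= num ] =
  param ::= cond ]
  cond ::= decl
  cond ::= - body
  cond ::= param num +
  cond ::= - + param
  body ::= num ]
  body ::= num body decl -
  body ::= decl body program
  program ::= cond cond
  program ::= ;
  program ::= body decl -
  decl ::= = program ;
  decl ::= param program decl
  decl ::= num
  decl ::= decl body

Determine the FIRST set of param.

param ::= num ] = contributes {num}.
From param ::= cond ]: add FIRST(cond) = { -, =, num }.
Union: FIRST(param) = { -, =, num }.

{ -, =, num }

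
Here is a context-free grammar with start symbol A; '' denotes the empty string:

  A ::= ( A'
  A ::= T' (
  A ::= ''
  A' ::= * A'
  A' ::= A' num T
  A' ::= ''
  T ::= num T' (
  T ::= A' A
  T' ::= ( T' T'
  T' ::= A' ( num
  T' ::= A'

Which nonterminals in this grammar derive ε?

{ A, A', T, T' }

Directly nullable (have an ''-production): A, A'.
T' ::= A' with every symbol nullable, so T' is nullable.
T ::= A' A with every symbol nullable, so T is nullable.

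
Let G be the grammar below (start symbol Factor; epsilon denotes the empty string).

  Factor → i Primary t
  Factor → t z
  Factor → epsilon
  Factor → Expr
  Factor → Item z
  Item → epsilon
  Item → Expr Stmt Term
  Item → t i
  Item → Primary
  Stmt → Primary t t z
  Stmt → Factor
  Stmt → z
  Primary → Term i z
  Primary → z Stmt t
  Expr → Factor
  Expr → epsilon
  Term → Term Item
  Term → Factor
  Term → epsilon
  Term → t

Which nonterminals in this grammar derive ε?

{ Expr, Factor, Item, Stmt, Term }

Directly nullable (have an epsilon-production): Factor, Item, Expr, Term.
Stmt → Factor with every symbol nullable, so Stmt is nullable.
No other nonterminal has a production whose RHS symbols are all nullable.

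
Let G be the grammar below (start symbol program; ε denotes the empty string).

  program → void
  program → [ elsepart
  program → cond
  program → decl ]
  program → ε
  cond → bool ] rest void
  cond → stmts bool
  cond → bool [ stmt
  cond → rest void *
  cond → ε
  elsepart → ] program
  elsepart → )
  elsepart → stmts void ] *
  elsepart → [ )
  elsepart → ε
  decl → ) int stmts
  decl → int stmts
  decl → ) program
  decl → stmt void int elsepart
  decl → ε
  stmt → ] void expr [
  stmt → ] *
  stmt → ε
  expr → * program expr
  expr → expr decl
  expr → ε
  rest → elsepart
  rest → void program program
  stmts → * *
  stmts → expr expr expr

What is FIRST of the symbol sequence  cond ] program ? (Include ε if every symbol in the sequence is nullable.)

{ ), *, [, ], bool, int, void }

Add FIRST(cond)\{ε} = { ), *, [, ], bool, int, void }; cond is nullable, continue.
] is a terminal; add {]} and stop.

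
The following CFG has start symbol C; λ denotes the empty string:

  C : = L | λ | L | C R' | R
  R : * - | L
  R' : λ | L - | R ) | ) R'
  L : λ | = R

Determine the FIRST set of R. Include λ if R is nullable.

{ *, =, λ }

R : * - contributes {*}.
From R : L: add FIRST(L) = { =, λ } (including λ since L is nullable).
Union: FIRST(R) = { *, =, λ }.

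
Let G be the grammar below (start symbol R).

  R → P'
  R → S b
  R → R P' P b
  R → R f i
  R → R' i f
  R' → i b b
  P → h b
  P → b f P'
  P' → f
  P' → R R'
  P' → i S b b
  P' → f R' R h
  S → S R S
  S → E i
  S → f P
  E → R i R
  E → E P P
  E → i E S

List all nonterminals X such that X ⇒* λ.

{ } (none)

No nonterminal has an empty production or an RHS whose symbols are all nullable.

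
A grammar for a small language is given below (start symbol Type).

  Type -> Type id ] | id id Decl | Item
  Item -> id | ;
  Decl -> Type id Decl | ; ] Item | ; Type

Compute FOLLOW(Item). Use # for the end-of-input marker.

In Type -> Item: Item is at the end, add FOLLOW(Type) = { #, id }.
In Decl -> ; ] Item: Item is at the end, add FOLLOW(Decl) = { #, id }.
Union: FOLLOW(Item) = { #, id }.

{ #, id }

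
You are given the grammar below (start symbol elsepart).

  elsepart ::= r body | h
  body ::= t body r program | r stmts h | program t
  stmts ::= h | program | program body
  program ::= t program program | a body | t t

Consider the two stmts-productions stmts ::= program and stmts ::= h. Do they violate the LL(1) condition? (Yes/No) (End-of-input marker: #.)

No

FIRST(program) = { a, t } and FIRST(h) = { h }.
The FIRST sets are disjoint and neither alternative is nullable — no conflict.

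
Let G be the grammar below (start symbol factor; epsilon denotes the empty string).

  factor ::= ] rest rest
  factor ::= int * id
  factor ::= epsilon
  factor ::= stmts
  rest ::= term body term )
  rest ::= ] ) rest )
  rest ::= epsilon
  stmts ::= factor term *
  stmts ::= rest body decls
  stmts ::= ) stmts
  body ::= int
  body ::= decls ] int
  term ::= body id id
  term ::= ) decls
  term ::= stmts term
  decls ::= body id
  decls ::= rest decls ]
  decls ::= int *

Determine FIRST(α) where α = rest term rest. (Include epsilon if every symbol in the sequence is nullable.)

{ ), ], int }

Add FIRST(rest)\{epsilon} = { ), ], int }; rest is nullable, continue.
Add FIRST(term) = { ), ], int }; term is not nullable, stop.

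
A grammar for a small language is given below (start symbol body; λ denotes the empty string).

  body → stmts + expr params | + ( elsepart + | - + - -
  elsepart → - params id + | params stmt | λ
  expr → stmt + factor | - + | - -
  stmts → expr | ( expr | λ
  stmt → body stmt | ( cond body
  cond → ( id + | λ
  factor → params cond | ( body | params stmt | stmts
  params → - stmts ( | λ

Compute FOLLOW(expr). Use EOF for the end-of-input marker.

{ EOF, (, +, - }

In body → stmts + expr params: add FIRST(params)\{λ} = { - }.
  Since params is nullable, also add FOLLOW(body) = { EOF, (, +, - }.
In stmts → expr: expr is at the end, add FOLLOW(stmts) = { EOF, (, +, - }.
In stmts → ( expr: expr is at the end, add FOLLOW(stmts) = { EOF, (, +, - }.
Union: FOLLOW(expr) = { EOF, (, +, - }.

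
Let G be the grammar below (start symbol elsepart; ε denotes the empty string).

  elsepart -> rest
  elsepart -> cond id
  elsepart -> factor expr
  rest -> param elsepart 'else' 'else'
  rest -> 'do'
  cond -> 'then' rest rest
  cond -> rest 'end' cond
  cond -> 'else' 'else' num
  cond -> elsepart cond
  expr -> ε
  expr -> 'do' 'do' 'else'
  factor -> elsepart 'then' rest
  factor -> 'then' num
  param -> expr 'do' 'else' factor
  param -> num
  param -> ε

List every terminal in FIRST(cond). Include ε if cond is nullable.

{ 'do', 'else', 'then', num }

cond -> 'then' rest rest contributes {'then'}.
From cond -> rest 'end' cond: add FIRST(rest) = { 'do', 'else', 'then', num }.
cond -> 'else' 'else' num contributes {'else'}.
From cond -> elsepart cond: add FIRST(elsepart) = { 'do', 'else', 'then', num }.
Union: FIRST(cond) = { 'do', 'else', 'then', num }.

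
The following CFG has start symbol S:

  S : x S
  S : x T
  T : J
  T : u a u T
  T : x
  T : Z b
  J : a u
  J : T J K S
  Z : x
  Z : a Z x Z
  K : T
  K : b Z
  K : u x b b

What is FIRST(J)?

J : a u contributes {a}.
From J : T J K S: add FIRST(T) = { a, u, x }.
Union: FIRST(J) = { a, u, x }.

{ a, u, x }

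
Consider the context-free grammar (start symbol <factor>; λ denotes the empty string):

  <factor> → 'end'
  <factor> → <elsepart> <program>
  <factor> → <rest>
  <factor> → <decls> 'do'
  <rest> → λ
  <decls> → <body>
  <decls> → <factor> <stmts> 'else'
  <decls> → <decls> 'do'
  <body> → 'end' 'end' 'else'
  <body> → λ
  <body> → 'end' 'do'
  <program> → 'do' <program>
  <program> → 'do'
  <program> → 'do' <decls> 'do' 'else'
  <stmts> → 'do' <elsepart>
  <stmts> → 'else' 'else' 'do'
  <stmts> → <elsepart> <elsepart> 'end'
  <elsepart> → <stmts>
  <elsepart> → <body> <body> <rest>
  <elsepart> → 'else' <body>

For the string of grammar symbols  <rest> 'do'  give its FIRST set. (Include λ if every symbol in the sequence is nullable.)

{ 'do' }

Add FIRST(<rest>)\{λ} = {  }; <rest> is nullable, continue.
'do' is a terminal; add {'do'} and stop.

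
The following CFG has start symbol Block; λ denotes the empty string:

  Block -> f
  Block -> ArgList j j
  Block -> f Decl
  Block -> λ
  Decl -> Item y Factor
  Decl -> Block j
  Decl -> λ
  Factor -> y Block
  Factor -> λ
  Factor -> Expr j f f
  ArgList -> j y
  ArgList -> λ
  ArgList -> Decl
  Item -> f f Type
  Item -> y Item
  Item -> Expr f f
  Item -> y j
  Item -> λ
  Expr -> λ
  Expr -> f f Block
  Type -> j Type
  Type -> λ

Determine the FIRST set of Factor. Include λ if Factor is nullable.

Factor -> y Block contributes {y}.
Factor -> λ contributes λ.
From Factor -> Expr j f f: Expr nullable, take FIRST(Expr) ∪ {j} = { f, j }.
Union: FIRST(Factor) = { f, j, y, λ }.

{ f, j, y, λ }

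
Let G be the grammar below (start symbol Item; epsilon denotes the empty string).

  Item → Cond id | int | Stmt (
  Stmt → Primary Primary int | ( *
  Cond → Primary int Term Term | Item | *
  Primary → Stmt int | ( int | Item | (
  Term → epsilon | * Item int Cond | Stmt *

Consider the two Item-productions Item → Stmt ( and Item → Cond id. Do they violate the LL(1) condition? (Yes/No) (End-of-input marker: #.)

Yes

FIRST(Stmt () = { (, *, int } and FIRST(Cond id) = { (, *, int }.
Both contain (, so the two alternatives are not disjoint — LL(1) conflict.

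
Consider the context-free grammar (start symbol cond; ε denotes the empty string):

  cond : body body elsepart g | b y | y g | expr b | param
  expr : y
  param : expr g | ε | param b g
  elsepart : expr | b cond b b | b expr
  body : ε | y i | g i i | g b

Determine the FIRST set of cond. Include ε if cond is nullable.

{ b, g, y, ε }

From cond : body body elsepart g: body, body nullable, take FIRST(body) ∪ FIRST(body) ∪ FIRST(elsepart) = { b, g, y }.
cond : b y contributes {b}.
cond : y g contributes {y}.
From cond : expr b: add FIRST(expr) = { y }.
From cond : param: add FIRST(param) = { b, y, ε } (including ε since param is nullable).
Union: FIRST(cond) = { b, g, y, ε }.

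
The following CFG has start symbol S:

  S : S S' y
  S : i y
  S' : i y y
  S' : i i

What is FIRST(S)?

{ i }

From S : S S' y: add FIRST(S) = { i }.
S : i y contributes {i}.
Union: FIRST(S) = { i }.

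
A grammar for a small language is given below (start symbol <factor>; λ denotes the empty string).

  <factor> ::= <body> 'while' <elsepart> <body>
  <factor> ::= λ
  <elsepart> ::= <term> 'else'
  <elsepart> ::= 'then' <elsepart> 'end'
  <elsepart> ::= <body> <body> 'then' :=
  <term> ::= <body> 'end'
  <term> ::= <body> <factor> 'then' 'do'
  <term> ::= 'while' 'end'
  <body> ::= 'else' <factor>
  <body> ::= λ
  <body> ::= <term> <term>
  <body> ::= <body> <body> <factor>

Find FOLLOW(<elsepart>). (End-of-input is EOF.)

{ EOF, 'else', 'end', 'then', 'while' }

In <factor> ::= <body> 'while' <elsepart> <body>: add FIRST(<body>)\{λ} = { 'else', 'end', 'then', 'while' }.
  Since <body> is nullable, also add FOLLOW(<factor>) = { EOF, 'else', 'end', 'then', 'while' }.
In <elsepart> ::= 'then' <elsepart> 'end': add FIRST('end') = { 'end' }.
Union: FOLLOW(<elsepart>) = { EOF, 'else', 'end', 'then', 'while' }.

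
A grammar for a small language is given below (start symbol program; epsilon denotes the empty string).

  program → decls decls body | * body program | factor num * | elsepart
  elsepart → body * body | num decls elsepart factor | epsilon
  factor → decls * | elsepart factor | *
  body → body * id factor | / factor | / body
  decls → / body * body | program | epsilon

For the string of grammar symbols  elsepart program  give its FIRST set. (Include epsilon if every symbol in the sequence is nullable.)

{ *, /, num, epsilon }

Add FIRST(elsepart)\{epsilon} = { /, num }; elsepart is nullable, continue.
Add FIRST(program)\{epsilon} = { *, /, num }; program is nullable, continue.
Every symbol is nullable, so include epsilon.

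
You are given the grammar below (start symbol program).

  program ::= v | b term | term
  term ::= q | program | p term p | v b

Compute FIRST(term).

{ b, p, q, v }

term ::= q contributes {q}.
From term ::= program: add FIRST(program) = { b, p, q, v }.
term ::= p term p contributes {p}.
term ::= v b contributes {v}.
Union: FIRST(term) = { b, p, q, v }.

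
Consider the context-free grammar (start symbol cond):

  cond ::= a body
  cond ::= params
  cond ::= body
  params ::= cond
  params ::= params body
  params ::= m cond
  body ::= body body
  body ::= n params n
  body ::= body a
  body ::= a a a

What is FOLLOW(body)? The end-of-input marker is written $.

In cond ::= a body: body is at the end, add FOLLOW(cond) = { $, a, n }.
In cond ::= body: body is at the end, add FOLLOW(cond) = { $, a, n }.
In params ::= params body: body is at the end, add FOLLOW(params) = { $, a, n }.
In body ::= body body: add FIRST(body) = { a, n }.
In body ::= body body: body is at the end, add FOLLOW(body) = { $, a, n }.
In body ::= body a: add FIRST(a) = { a }.
Union: FOLLOW(body) = { $, a, n }.

{ $, a, n }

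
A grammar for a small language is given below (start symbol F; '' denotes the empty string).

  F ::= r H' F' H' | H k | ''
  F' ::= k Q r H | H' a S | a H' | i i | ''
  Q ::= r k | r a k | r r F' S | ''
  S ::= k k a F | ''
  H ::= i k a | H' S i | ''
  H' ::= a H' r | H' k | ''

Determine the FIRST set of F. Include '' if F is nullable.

{ a, i, k, r, '' }

F ::= r H' F' H' contributes {r}.
From F ::= H k: H nullable, take FIRST(H) ∪ {k} = { a, i, k }.
F ::= '' contributes ''.
Union: FIRST(F) = { a, i, k, r, '' }.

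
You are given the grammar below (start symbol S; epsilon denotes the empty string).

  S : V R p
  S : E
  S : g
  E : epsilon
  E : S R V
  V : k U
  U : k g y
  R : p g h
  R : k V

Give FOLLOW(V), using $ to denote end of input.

In S : V R p: add FIRST(R p) = { k, p }.
In E : S R V: V is at the end, add FOLLOW(E) = { $, k, p }.
In R : k V: V is at the end, add FOLLOW(R) = { k, p }.
Union: FOLLOW(V) = { $, k, p }.

{ $, k, p }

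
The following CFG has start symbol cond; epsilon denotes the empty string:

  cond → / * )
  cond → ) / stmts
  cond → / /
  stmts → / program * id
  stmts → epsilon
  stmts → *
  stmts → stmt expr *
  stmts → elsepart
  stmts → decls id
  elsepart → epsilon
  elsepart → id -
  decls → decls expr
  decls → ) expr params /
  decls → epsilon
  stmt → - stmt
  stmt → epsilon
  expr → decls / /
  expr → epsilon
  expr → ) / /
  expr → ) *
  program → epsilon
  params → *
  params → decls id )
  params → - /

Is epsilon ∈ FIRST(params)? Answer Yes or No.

Nullable nonterminals: decls, elsepart, expr, program, stmt, stmts.
No production of params has an RHS whose symbols are all nullable, so params is not nullable.

No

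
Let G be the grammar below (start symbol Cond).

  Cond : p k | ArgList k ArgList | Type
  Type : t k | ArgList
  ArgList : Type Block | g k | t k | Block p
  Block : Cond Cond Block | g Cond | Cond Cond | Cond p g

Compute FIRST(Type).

Type : t k contributes {t}.
From Type : ArgList: add FIRST(ArgList) = { g, p, t }.
Union: FIRST(Type) = { g, p, t }.

{ g, p, t }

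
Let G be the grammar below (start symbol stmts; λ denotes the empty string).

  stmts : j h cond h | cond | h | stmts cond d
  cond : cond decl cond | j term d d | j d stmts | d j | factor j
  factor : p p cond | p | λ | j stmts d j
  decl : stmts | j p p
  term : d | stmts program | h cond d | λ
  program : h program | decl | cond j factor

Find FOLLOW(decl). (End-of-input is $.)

In cond : cond decl cond: add FIRST(cond) = { d, j, p }.
In program : decl: decl is at the end, add FOLLOW(program) = { d }.
Union: FOLLOW(decl) = { d, j, p }.

{ d, j, p }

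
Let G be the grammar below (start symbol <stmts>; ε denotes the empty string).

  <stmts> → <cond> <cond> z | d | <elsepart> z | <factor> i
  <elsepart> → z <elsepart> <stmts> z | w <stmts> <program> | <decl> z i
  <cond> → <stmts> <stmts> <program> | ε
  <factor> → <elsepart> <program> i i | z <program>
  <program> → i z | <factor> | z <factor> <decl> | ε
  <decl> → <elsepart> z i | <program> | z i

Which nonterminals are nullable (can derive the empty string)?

Directly nullable (have an ε-production): <cond>, <program>.
<decl> → <program> with every symbol nullable, so <decl> is nullable.
No other nonterminal has a production whose RHS symbols are all nullable.

{ <cond>, <decl>, <program> }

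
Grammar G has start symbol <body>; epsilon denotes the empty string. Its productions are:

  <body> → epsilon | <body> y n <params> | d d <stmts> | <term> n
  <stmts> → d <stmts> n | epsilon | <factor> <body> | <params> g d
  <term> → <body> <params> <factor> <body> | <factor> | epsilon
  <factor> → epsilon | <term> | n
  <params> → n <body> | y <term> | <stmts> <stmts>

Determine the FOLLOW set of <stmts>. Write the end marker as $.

{ $, d, g, n, y }

In <body> → d d <stmts>: <stmts> is at the end, add FOLLOW(<body>) = { $, d, g, n, y }.
In <stmts> → d <stmts> n: add FIRST(n) = { n }.
In <params> → <stmts> <stmts>: add FIRST(<stmts>)\{epsilon} = { d, g, n, y }.
  Since <stmts> is nullable, also add FOLLOW(<params>) = { $, d, g, n, y }.
In <params> → <stmts> <stmts>: <stmts> is at the end, add FOLLOW(<params>) = { $, d, g, n, y }.
Union: FOLLOW(<stmts>) = { $, d, g, n, y }.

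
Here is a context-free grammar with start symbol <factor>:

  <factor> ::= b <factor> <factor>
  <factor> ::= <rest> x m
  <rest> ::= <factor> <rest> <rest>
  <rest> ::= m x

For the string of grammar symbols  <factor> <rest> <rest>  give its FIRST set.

Add FIRST(<factor>) = { b, m }; <factor> is not nullable, stop.

{ b, m }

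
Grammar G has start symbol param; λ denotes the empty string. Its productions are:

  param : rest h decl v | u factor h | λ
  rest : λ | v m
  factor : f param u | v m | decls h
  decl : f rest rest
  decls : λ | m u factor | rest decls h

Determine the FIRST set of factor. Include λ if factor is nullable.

factor : f param u contributes {f}.
factor : v m contributes {v}.
From factor : decls h: decls nullable, take FIRST(decls) ∪ {h} = { h, m, v }.
Union: FIRST(factor) = { f, h, m, v }.

{ f, h, m, v }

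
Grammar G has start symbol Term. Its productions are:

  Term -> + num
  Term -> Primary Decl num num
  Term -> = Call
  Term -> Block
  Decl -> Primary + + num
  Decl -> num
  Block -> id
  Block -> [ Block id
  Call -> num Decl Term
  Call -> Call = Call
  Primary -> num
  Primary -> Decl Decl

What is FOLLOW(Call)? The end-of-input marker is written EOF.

{ EOF, = }

In Term -> = Call: Call is at the end, add FOLLOW(Term) = { EOF, = }.
In Call -> Call = Call: add FIRST(= Call) = { = }.
In Call -> Call = Call: Call is at the end, add FOLLOW(Call) = { EOF, = }.
Union: FOLLOW(Call) = { EOF, = }.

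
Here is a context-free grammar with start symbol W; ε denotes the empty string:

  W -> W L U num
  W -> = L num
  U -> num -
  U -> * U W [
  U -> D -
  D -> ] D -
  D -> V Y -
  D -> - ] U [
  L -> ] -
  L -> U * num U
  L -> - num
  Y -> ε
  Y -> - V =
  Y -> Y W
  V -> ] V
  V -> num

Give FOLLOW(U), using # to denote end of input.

In W -> W L U num: add FIRST(num) = { num }.
In U -> * U W [: add FIRST(W [) = { = }.
In D -> - ] U [: add FIRST([) = { [ }.
In L -> U * num U: add FIRST(* num U) = { * }.
In L -> U * num U: U is at the end, add FOLLOW(L) = { *, -, ], num }.
Union: FOLLOW(U) = { *, -, =, [, ], num }.

{ *, -, =, [, ], num }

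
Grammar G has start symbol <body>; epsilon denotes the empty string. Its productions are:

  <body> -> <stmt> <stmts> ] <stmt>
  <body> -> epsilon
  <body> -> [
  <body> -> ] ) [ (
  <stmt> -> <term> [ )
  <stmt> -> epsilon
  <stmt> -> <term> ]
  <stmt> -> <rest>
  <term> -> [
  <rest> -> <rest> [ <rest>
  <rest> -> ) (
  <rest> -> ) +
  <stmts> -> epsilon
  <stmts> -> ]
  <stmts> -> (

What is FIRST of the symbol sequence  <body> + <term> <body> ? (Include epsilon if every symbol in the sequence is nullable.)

Add FIRST(<body>)\{epsilon} = { (, ), [, ] }; <body> is nullable, continue.
+ is a terminal; add {+} and stop.

{ (, ), +, [, ] }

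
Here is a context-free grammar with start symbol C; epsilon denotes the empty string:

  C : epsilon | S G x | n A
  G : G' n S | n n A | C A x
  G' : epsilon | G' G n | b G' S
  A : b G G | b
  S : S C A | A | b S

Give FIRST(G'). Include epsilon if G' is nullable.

{ b, n, epsilon }

G' : epsilon contributes epsilon.
From G' : G' G n: G' nullable, take FIRST(G') ∪ FIRST(G) = { b, n }.
G' : b G' S contributes {b}.
Union: FIRST(G') = { b, n, epsilon }.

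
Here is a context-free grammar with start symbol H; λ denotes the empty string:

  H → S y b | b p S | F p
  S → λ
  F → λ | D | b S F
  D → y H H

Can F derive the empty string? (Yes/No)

F has an λ-production, so F ⇒ λ.

Yes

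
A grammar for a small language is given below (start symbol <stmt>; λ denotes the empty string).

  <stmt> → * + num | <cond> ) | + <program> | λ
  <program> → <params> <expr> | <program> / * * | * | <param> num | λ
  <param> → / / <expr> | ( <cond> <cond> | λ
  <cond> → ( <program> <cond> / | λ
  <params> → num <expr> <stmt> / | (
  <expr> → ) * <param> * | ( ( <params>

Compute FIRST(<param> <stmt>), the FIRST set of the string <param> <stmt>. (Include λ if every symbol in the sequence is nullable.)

Add FIRST(<param>)\{λ} = { (, / }; <param> is nullable, continue.
Add FIRST(<stmt>)\{λ} = { (, ), *, + }; <stmt> is nullable, continue.
Every symbol is nullable, so include λ.

{ (, ), *, +, /, λ }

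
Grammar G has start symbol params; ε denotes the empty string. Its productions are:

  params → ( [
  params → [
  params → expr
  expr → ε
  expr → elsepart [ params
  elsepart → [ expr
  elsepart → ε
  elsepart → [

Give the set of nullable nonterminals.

Directly nullable (have an ε-production): expr, elsepart.
params → expr with every symbol nullable, so params is nullable.

{ elsepart, expr, params }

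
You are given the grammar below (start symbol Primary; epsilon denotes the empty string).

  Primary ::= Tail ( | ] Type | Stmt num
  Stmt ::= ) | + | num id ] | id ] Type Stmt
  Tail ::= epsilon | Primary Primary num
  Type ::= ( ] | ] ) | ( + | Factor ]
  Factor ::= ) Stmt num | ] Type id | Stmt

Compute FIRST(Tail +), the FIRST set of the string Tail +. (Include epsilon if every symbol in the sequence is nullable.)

Add FIRST(Tail)\{epsilon} = { (, ), +, ], id, num }; Tail is nullable, continue.
+ is a terminal; add {+} and stop.

{ (, ), +, ], id, num }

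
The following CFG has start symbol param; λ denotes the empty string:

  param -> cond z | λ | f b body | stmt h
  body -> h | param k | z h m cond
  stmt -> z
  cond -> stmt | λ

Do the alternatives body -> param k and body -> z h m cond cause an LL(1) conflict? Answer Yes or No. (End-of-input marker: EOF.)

Yes

FIRST(param k) = { f, k, z } and FIRST(z h m cond) = { z }.
Both contain z, so the two alternatives are not disjoint — LL(1) conflict.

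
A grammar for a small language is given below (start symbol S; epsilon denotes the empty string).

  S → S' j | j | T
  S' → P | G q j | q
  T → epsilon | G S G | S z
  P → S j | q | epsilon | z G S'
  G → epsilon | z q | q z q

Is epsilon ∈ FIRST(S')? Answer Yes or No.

Yes

S' → P and each of P is nullable, so S' ⇒* epsilon.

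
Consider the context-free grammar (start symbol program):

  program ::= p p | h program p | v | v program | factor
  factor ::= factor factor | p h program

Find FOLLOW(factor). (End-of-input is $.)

{ $, p }

In program ::= factor: factor is at the end, add FOLLOW(program) = { $, p }.
In factor ::= factor factor: add FIRST(factor) = { p }.
In factor ::= factor factor: factor is at the end, add FOLLOW(factor) = { $, p }.
Union: FOLLOW(factor) = { $, p }.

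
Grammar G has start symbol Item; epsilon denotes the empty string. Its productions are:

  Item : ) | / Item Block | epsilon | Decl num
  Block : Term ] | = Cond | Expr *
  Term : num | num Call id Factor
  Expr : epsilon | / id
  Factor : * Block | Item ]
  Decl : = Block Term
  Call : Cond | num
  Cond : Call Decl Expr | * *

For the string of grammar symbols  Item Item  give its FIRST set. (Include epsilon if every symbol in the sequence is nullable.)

{ ), /, =, epsilon }

Add FIRST(Item)\{epsilon} = { ), /, = }; Item is nullable, continue.
Add FIRST(Item)\{epsilon} = { ), /, = }; Item is nullable, continue.
Every symbol is nullable, so include epsilon.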